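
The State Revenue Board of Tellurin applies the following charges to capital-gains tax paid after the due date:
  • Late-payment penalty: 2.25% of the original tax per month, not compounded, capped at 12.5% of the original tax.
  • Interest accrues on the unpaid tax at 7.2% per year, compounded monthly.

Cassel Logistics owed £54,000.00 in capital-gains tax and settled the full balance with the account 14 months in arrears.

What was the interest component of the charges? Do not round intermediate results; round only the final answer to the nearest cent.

Interest (7.2%/yr ÷ 12 = 0.6%/month): £54,000.00 × ((1 + 0.006)^14 − 1) = £4,717.2206…

£4,717.22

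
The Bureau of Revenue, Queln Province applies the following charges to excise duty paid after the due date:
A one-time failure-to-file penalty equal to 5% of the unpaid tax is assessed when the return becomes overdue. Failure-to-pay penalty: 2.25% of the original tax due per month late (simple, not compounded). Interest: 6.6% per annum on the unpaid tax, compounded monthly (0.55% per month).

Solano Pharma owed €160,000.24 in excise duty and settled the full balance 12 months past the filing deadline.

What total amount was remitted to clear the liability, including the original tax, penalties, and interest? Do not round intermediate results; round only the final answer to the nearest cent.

Failure-to-file penalty: 5% × €160,000.24 = €8,000.01…
Failure-to-pay penalty: 12 × 2.25% × €160,000.24 = €43,200.06…
Interest: €160,000.24 × ((1 + 0.0055)^12 − 1) = €160,000.24 × 0.0680336… = €10,885.3858…
Total = €160,000.24 + €51,200.0768 + €10,885.3858… = €222,085.70

€222,085.70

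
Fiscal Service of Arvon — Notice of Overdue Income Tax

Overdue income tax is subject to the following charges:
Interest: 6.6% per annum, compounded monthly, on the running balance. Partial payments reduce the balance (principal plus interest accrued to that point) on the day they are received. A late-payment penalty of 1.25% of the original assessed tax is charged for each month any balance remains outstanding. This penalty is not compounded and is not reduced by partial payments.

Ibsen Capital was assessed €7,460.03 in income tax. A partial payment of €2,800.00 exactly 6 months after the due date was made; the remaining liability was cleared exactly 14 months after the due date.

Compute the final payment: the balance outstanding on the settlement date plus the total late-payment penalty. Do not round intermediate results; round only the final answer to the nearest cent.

€6,435.35

Monthly rate = 6.6% ÷ 12 = 0.55%
Balance at month 6: €7,460.0300 × (1 + 0.0055)^6 = €7,709.6209…
After €2,800.00 payment: €7,709.6209… − €2,800.00 = €4,909.6209…
Balance at month 14: €4,909.6209… × (1 + 0.0055)^8 = €5,129.8487…
Penalty: 14 × 1.25% × €7,460.03 = €1,305.51…
Final settlement = outstanding balance + penalty = €5,129.8487… + €1,305.51… = €6,435.35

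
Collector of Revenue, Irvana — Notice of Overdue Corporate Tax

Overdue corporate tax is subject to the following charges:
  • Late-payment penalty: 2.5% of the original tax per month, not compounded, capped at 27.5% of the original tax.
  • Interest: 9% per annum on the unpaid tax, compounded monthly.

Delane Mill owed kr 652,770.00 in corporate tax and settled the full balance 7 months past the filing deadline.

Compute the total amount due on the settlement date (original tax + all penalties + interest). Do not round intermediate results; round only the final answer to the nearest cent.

kr 802,055.97

Penalty: 7 × 2.5% × kr 652,770.00 = kr 114,234.75 (below the 27.5% cap of kr 179,511.75)
Interest (9%/yr ÷ 12 = 0.75%/month): kr 652,770.00 × ((1 + 0.0075)^7 − 1) = kr 35,051.2207…
Total = kr 652,770.00 + kr 114,234.7500 + kr 35,051.2207… = kr 802,055.97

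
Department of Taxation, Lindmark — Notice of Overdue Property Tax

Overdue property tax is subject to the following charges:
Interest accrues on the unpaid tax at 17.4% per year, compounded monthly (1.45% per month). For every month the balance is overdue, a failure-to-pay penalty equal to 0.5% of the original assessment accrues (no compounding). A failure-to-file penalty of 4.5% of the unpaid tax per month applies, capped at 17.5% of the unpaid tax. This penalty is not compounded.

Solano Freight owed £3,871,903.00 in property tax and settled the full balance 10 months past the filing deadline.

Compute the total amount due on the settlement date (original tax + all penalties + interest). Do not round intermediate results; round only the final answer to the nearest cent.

£5,342,593.21

Failure-to-file: 10 × 4.5% × £3,871,903.00 = £1,742,356.35, capped at 17.5% × £3,871,903.00 = £677,583.03…
Failure-to-pay penalty: 10 × 0.5% × £3,871,903.00 = £193,595.15
Interest: £3,871,903.00 × ((1 + 0.0145)^10 − 1) = £3,871,903.00 × 0.1548365… = £599,512.0310…
Total = £3,871,903.00 + £871,178.1750 + £599,512.0310… = £5,342,593.21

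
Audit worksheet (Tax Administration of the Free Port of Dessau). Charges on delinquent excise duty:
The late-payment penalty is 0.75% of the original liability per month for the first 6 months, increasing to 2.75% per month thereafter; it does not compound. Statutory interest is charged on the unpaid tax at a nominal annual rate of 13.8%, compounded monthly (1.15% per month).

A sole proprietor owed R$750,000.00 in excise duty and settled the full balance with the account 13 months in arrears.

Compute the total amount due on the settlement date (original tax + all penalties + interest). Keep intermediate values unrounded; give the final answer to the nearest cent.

R$1,048,322.43

Penalty, months 1–6: 6 × 0.75% × R$750,000.00 = R$33,750.00
Penalty, months 7–13: 7 × 2.75% × R$750,000.00 = R$144,375.00
Interest: R$750,000.00 × ((1 + 0.0115)^13 − 1) = R$750,000.00 × 0.1602632… = R$120,197.4289…
Total = R$750,000.00 + R$178,125.0000 + R$120,197.4289… = R$1,048,322.43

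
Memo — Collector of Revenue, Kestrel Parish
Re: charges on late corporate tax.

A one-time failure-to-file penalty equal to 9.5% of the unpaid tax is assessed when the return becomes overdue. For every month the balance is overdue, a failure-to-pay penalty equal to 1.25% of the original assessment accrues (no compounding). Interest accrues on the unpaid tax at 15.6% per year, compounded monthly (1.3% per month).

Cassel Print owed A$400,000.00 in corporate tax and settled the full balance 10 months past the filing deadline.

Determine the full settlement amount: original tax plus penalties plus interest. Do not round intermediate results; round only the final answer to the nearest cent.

A$543,149.89

Failure-to-file penalty: 9.5% × A$400,000.00 = A$38,000.00
Failure-to-pay penalty = 1.25% × A$400,000.00 × 10 mo = A$50,000.00
Interest: A$400,000.00 × ((1 + 0.013)^10 − 1) = A$400,000.00 × 0.1378747… = A$55,149.8930…
Total = A$400,000.00 + A$88,000.0000 + A$55,149.8930… = A$543,149.89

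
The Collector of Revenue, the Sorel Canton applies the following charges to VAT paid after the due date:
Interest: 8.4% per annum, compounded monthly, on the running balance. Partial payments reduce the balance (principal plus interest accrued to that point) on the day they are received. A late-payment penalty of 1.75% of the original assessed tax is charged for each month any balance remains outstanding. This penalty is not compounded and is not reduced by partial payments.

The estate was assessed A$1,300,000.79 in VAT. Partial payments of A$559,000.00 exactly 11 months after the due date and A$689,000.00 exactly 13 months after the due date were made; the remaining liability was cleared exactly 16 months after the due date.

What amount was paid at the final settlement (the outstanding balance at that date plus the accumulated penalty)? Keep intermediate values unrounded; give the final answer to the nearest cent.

Monthly rate = 8.4% ÷ 12 = 0.7%
Balance at month 11: A$1,300,000.7900 × (1 + 0.007)^11 = A$1,403,678.9667…
After A$559,000.00 payment: A$1,403,678.9667… − A$559,000.00 = A$844,678.9667…
Balance at month 13: A$844,678.9667… × (1 + 0.007)^2 = A$856,545.8615…
After A$689,000.00 payment: A$856,545.8615… − A$689,000.00 = A$167,545.8615…
Balance at month 16: A$167,545.8615… × (1 + 0.007)^3 = A$171,089.0113…
Penalty: 16 × 1.75% × A$1,300,000.79 = A$364,000.22…
Final settlement = outstanding balance + penalty = A$171,089.0113… + A$364,000.22… = A$535,089.23

A$535,089.23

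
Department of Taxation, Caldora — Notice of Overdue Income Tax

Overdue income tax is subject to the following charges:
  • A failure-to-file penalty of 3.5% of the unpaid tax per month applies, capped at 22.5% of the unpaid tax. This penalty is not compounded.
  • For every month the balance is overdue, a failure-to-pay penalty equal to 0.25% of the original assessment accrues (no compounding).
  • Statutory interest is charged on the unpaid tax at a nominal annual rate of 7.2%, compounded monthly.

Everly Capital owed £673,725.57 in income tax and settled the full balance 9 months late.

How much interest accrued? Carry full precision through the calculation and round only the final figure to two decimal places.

Interest (7.2%/yr ÷ 12 = 0.6%/month): £673,725.57 × ((1 + 0.006)^9 − 1) = £37,266.6639…

£37,266.66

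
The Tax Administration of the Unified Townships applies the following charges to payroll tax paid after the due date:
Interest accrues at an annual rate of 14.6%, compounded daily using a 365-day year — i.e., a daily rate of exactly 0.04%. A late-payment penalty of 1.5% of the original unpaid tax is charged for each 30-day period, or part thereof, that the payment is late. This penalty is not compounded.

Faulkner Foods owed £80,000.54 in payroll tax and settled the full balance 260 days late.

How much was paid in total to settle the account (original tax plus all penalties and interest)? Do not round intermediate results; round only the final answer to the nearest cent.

Penalty periods: ⌈260/30⌉ = 9; penalty = 9 × 1.5% × £80,000.54 = £10,800.07…
Interest: £80,000.54 × ((1 + 0.0004)^260 − 1) = £80,000.54 × 0.10957738… = £8,766.2497…
Total = £80,000.54 + £10,800.0729 + £8,766.2497… = £99,566.86

£99,566.86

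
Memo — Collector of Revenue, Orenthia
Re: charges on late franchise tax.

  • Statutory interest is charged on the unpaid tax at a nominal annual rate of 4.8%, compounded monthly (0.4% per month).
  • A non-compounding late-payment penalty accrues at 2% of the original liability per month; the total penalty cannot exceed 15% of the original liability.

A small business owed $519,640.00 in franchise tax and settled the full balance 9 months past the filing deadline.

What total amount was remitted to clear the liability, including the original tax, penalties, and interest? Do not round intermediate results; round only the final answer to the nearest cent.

$616,595.16

Penalty (uncapped): 9 × 2% × $519,640.00 = $93,535.20; cap = 15% × $519,640.00 = $77,946.00 → penalty = $77,946.00
Interest: $519,640.00 × ((1 + 0.004)^9 − 1) = $519,640.00 × 0.0365814… = $19,009.1631…
Total = $519,640.00 + $77,946.0000 + $19,009.1631… = $616,595.16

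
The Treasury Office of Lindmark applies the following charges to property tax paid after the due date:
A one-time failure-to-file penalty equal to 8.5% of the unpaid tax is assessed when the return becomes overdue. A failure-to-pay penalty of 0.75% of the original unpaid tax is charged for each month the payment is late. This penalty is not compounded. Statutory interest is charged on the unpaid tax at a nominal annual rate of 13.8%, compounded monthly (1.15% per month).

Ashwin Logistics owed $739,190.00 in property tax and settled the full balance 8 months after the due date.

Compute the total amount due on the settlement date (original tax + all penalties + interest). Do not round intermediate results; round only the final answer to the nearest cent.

Failure-to-file penalty: 8.5% × $739,190.00 = $62,831.15
Failure-to-pay penalty = 0.75% × $739,190.00 × 8 mo = $44,351.40
Interest: $739,190.00 × ((1 + 0.0115)^8 − 1) = $739,190.00 × 0.0957894… = $70,806.5700…
Total = $739,190.00 + $107,182.5500 + $70,806.5700… = $917,179.12

$917,179.12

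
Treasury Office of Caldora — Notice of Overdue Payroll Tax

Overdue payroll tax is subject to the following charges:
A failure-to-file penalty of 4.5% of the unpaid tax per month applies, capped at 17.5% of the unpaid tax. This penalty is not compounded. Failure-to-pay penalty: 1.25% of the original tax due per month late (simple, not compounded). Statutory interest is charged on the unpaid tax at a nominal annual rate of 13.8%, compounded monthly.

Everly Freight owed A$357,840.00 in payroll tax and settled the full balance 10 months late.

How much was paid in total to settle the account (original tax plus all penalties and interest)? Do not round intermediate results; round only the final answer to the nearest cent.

Failure-to-file: 10 × 4.5% × A$357,840.00 = A$161,028.00, capped at 17.5% × A$357,840.00 = A$62,622.00
Failure-to-pay penalty: 10 × 1.25% × A$357,840.00 = A$44,730.00
Interest (13.8%/yr ÷ 12 = 1.15%/month): A$357,840.00 × ((1 + 0.0115)^10 − 1) = A$43,347.8355…
Total = A$357,840.00 + A$107,352.0000 + A$43,347.8355… = A$508,539.84

A$508,539.84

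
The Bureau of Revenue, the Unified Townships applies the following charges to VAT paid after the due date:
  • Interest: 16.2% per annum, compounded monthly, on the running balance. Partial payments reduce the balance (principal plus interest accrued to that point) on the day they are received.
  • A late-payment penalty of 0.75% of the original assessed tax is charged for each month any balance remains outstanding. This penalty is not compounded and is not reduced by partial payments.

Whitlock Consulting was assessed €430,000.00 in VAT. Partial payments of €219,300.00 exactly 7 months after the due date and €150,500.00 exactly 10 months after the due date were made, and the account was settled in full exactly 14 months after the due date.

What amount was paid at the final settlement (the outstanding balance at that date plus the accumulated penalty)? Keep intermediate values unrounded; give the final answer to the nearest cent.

€164,275.87

Monthly rate = 16.2% ÷ 12 = 1.35%
Balance at month 7: €430,000.0000 × (1 + 0.0135)^7 = €472,318.2501…
After €219,300.00 payment: €472,318.2501… − €219,300.00 = €253,018.2501…
Balance at month 10: €253,018.2501… × (1 + 0.0135)^3 = €263,404.4495…
After €150,500.00 payment: €263,404.4495… − €150,500.00 = €112,904.4495…
Balance at month 14: €112,904.4495… × (1 + 0.0135)^4 = €119,125.8657…
Penalty: 14 × 0.75% × €430,000.00 = €45,150.00
Final settlement = outstanding balance + penalty = €119,125.8657… + €45,150.00 = €164,275.87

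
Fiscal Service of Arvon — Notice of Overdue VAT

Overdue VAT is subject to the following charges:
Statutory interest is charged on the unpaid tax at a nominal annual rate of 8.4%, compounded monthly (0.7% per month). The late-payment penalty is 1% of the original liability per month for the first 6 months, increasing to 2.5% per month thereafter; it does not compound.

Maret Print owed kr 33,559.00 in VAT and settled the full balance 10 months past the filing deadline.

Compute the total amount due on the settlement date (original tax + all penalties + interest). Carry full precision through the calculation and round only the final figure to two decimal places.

kr 41,352.97

Penalty, months 1–6: 6 × 1% × kr 33,559.00 = kr 2,013.54
Penalty, months 7–10: 4 × 2.5% × kr 33,559.00 = kr 3,355.90
Interest: kr 33,559.00 × ((1 + 0.007)^10 − 1) = kr 33,559.00 × 0.0722467… = kr 2,424.5259…
Total = kr 33,559.00 + kr 5,369.4400 + kr 2,424.5259… = kr 41,352.97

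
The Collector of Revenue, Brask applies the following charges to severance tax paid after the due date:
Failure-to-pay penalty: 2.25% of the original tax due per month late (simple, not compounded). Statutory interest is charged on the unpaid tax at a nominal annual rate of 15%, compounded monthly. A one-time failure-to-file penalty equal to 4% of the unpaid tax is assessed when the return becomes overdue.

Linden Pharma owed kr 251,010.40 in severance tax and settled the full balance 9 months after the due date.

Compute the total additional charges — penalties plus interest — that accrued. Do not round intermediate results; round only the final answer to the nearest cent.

Failure-to-file penalty: 4% × kr 251,010.40 = kr 10,040.42…
Failure-to-pay penalty = 2.25% × kr 251,010.40 × 9 mo = kr 50,829.61…
Interest (15%/yr ÷ 12 = 1.25%/month): kr 251,010.40 × ((1 + 0.0125)^9 − 1) = kr 29,692.5668…
Penalties + interest = kr 60,870.0220 + kr 29,692.5668… = kr 90,562.59

kr 90,562.59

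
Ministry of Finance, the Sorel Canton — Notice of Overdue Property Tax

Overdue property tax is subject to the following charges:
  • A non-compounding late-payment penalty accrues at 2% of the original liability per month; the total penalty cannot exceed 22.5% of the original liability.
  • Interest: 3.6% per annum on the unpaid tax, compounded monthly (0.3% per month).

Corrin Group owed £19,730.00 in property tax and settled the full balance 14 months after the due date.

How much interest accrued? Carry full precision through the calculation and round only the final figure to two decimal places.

£845.01

Interest: £19,730.00 × ((1 + 0.003)^14 − 1) = £19,730.00 × 0.0428289… = £845.0144…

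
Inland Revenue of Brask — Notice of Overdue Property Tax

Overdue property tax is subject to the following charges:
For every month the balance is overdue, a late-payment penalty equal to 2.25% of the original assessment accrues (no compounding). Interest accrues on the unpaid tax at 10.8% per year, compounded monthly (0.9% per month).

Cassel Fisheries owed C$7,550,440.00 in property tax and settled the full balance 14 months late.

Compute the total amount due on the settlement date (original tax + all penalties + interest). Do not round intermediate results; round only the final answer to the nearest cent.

C$10,937,892.38

Late-payment penalty: 14 × 2.25% × C$7,550,440.00 = C$2,378,388.60
Interest: C$7,550,440.00 × ((1 + 0.009)^14 − 1) = C$7,550,440.00 × 0.1336430… = C$1,009,063.7805…
Total = C$7,550,440.00 + C$2,378,388.6000 + C$1,009,063.7805… = C$10,937,892.38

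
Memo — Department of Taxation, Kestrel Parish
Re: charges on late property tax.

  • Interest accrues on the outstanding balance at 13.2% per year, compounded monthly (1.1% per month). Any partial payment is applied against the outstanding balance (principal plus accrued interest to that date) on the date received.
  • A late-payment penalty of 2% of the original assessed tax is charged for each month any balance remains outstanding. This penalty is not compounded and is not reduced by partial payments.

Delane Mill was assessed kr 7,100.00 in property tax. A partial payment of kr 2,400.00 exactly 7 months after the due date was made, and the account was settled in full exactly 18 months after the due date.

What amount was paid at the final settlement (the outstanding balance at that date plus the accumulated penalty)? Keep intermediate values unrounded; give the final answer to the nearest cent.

Balance at month 7: kr 7,100.0000 × (1 + 0.011)^7 = kr 7,665.0755…
After kr 2,400.00 payment: kr 7,665.0755… − kr 2,400.00 = kr 5,265.0755…
Balance at month 18: kr 5,265.0755… × (1 + 0.011)^11 = kr 5,938.3709…
Penalty: 18 × 2% × kr 7,100.00 = kr 2,556.00
Final settlement = outstanding balance + penalty = kr 5,938.3709… + kr 2,556.00 = kr 8,494.37

kr 8,494.37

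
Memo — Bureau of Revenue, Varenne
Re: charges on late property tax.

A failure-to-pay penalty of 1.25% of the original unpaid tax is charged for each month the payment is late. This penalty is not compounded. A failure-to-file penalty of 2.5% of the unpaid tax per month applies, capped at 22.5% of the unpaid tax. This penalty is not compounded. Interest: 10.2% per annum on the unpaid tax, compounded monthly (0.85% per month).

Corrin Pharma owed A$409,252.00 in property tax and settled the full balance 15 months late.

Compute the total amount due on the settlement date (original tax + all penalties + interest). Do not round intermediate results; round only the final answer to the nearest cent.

A$633,470.10

Failure-to-file: 15 × 2.5% × A$409,252.00 = A$153,469.50, capped at 22.5% × A$409,252.00 = A$92,081.70
Failure-to-pay penalty = 1.25% × A$409,252.00 × 15 mo = A$76,734.75
Interest: A$409,252.00 × ((1 + 0.0085)^15 − 1) = A$409,252.00 × 0.1353729… = A$55,401.6454…
Total = A$409,252.00 + A$168,816.4500 + A$55,401.6454… = A$633,470.10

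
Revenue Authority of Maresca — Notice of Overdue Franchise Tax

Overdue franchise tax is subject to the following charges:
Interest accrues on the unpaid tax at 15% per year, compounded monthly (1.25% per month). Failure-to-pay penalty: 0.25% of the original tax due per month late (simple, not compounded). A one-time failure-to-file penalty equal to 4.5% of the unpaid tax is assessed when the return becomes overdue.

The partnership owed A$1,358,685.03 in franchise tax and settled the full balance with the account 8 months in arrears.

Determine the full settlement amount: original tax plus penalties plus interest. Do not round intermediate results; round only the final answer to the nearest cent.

Failure-to-file penalty: 4.5% × A$1,358,685.03 = A$61,140.83…
Failure-to-pay penalty = 0.25% × A$1,358,685.03 × 8 mo = A$27,173.70…
Interest: A$1,358,685.03 × ((1 + 0.0125)^8 − 1) = A$1,358,685.03 × 0.1044861… = A$141,963.7015…
Total = A$1,358,685.03 + A$88,314.5270… + A$141,963.7015… = A$1,588,963.26

A$1,588,963.26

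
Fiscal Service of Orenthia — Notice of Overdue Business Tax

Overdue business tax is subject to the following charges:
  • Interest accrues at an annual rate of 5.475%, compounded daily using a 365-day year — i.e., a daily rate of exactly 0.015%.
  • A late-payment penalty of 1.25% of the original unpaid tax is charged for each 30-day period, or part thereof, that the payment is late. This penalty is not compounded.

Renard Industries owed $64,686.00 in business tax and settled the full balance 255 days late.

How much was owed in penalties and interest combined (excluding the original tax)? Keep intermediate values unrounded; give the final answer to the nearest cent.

Penalty periods: ⌈255/30⌉ = 9; penalty = 9 × 1.25% × $64,686.00 = $7,277.18…
Interest: $64,686.00 × ((1 + 0.00015)^255 − 1) = $64,686.00 × 0.03898797… = $2,521.9757…
Penalties + interest = $7,277.1750 + $2,521.9757… = $9,799.15

$9,799.15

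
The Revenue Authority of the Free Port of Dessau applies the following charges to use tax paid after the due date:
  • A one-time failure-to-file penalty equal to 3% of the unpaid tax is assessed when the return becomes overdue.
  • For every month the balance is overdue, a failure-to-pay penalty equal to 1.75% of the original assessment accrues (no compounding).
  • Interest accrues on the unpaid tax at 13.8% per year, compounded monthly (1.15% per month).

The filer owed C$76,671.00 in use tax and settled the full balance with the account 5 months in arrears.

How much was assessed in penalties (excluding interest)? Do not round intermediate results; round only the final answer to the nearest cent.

Failure-to-file penalty: 3% × C$76,671.00 = C$2,300.13
Failure-to-pay penalty = 1.75% × C$76,671.00 × 5 mo = C$6,708.71…
Total penalty = C$2,300.13 + C$6,708.71… = C$9,008.84

C$9,008.84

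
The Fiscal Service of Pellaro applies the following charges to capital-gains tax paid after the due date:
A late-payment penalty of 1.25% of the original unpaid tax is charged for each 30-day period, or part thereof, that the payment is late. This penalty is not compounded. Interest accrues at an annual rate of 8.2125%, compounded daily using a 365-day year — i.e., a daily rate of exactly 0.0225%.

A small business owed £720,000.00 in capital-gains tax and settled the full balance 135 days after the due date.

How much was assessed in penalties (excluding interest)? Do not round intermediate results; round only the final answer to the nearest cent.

Penalty periods: ⌈135/30⌉ = 5; penalty = 5 × 1.25% × £720,000.00 = £45,000.00

£45,000.00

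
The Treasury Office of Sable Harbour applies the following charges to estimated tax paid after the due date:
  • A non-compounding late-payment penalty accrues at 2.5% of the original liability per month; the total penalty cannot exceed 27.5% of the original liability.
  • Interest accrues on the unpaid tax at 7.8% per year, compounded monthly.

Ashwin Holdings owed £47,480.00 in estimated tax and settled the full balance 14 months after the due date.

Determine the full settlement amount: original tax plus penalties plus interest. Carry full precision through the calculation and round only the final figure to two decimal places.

£65,045.06

Penalty (uncapped): 14 × 2.5% × £47,480.00 = £16,618.00; cap = 27.5% × £47,480.00 = £13,057.00 → penalty = £13,057.00
Interest (7.8%/yr ÷ 12 = 0.65%/month): £47,480.00 × ((1 + 0.0065)^14 − 1) = £4,508.0610…
Total = £47,480.00 + £13,057.0000 + £4,508.0610… = £65,045.06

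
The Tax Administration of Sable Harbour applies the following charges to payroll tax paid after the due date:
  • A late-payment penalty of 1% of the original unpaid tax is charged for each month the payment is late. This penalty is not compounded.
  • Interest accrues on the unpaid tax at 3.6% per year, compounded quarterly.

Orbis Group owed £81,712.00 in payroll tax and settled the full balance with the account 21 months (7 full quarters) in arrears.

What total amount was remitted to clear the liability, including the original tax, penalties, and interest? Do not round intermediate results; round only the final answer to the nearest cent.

£104,160.47

Late-payment penalty: 21 × 1% × £81,712.00 = £17,159.52
Interest (3.6%/yr ÷ 4 = 0.9%/quarter): £81,712.00 × ((1 + 0.009)^7 − 1) = £5,288.9519…
Total = £81,712.00 + £17,159.5200 + £5,288.9519… = £104,160.47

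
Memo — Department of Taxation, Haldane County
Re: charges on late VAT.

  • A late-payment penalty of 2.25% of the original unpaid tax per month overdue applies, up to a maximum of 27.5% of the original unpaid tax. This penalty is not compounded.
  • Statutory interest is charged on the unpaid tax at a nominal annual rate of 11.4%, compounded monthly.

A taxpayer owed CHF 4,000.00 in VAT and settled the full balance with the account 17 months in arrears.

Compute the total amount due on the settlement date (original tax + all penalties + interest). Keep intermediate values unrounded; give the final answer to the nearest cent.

CHF 5,797.51

Penalty (uncapped): 17 × 2.25% × CHF 4,000.00 = CHF 1,530.00; cap = 27.5% × CHF 4,000.00 = CHF 1,100.00 → penalty = CHF 1,100.00
Interest (11.4%/yr ÷ 12 = 0.95%/month): CHF 4,000.00 × ((1 + 0.0095)^17 − 1) = CHF 697.5076…
Total = CHF 4,000.00 + CHF 1,100.0000 + CHF 697.5076… = CHF 5,797.51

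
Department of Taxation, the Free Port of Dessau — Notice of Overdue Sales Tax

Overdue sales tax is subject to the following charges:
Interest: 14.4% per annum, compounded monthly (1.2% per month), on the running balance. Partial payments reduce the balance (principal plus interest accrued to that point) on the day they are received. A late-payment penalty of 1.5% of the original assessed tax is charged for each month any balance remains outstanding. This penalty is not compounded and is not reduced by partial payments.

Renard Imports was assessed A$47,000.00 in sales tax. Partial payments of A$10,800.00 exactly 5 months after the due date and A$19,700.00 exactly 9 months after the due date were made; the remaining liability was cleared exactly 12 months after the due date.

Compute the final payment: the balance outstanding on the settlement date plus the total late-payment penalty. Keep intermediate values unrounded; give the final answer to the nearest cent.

A$30,534.78

Balance at month 5: A$47,000.0000 × (1 + 0.012)^5 = A$49,888.4970…
After A$10,800.00 payment: A$49,888.4970… − A$10,800.00 = A$39,088.4970…
Balance at month 9: A$39,088.4970… × (1 + 0.012)^4 = A$40,998.7884…
After A$19,700.00 payment: A$40,998.7884… − A$19,700.00 = A$21,298.7884…
Balance at month 12: A$21,298.7884… × (1 + 0.012)^3 = A$22,074.7826…
Penalty: 12 × 1.5% × A$47,000.00 = A$8,460.00
Final settlement = outstanding balance + penalty = A$22,074.7826… + A$8,460.00 = A$30,534.78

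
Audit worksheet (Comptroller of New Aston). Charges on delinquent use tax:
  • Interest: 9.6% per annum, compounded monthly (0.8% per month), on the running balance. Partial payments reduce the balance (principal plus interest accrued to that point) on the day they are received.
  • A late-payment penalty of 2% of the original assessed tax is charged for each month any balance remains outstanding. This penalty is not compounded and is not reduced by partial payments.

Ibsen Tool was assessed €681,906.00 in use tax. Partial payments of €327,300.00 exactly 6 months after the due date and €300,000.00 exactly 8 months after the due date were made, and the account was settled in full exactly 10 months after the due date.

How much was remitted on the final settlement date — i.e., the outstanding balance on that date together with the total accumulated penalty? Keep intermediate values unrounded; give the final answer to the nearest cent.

Balance at month 6: €681,906.0000 × (1 + 0.008)^6 = €715,299.1425…
After €327,300.00 payment: €715,299.1425… − €327,300.00 = €387,999.1425…
Balance at month 8: €387,999.1425… × (1 + 0.008)^2 = €394,231.9607…
After €300,000.00 payment: €394,231.9607… − €300,000.00 = €94,231.9607…
Balance at month 10: €94,231.9607… × (1 + 0.008)^2 = €95,745.7030…
Penalty: 10 × 2% × €681,906.00 = €136,381.20
Final settlement = outstanding balance + penalty = €95,745.7030… + €136,381.20 = €232,126.90

€232,126.90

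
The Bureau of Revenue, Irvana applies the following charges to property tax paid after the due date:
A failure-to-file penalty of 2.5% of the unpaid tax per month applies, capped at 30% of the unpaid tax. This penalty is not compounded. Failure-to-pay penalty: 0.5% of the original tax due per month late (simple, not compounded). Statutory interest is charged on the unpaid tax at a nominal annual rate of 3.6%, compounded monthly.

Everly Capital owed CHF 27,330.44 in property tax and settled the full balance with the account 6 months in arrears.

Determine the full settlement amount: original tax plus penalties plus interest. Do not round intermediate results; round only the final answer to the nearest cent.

Failure-to-file: 6 × 2.5% × CHF 27,330.44 = CHF 4,099.57… (under the 30% cap)
Failure-to-pay penalty = 0.5% × CHF 27,330.44 × 6 mo = CHF 819.91…
Interest (3.6%/yr ÷ 12 = 0.3%/month): CHF 27,330.44 × ((1 + 0.003)^6 − 1) = CHF 495.6523…
Total = CHF 27,330.44 + CHF 4,919.4792 + CHF 495.6523… = CHF 32,745.57

CHF 32,745.57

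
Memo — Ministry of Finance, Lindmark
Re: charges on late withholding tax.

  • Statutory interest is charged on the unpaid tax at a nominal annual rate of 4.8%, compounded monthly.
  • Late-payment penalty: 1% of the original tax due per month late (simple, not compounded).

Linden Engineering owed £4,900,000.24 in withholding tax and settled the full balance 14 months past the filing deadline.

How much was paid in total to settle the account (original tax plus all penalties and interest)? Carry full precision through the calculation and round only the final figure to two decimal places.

Late-payment penalty: 14 × 1% × £4,900,000.24 = £686,000.03…
Interest (4.8%/yr ÷ 12 = 0.4%/month): £4,900,000.24 × ((1 + 0.004)^14 − 1) = £281,649.8300…
Total = £4,900,000.24 + £686,000.0336 + £281,649.8300… = £5,867,650.10

£5,867,650.10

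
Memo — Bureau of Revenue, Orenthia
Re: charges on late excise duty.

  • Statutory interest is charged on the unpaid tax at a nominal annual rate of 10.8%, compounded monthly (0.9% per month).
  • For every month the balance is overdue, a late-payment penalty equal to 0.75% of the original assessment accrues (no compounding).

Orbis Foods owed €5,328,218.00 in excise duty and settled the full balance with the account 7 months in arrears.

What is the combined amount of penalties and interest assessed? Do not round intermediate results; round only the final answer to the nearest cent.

€624,609.66

Late-payment penalty = 0.75% × €5,328,218.00 × 7 mo = €279,731.45…
Interest: €5,328,218.00 × ((1 + 0.009)^7 − 1) = €5,328,218.00 × 0.0647267… = €344,878.2125…
Penalties + interest = €279,731.4450 + €344,878.2125… = €624,609.66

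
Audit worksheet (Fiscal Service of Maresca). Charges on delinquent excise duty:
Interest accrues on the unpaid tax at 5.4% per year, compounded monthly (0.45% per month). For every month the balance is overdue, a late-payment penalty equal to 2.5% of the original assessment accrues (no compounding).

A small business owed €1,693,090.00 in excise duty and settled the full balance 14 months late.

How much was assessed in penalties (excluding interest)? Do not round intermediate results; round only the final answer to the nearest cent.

Late-payment penalty: 14 × 2.5% × €1,693,090.00 = €592,581.50

€592,581.50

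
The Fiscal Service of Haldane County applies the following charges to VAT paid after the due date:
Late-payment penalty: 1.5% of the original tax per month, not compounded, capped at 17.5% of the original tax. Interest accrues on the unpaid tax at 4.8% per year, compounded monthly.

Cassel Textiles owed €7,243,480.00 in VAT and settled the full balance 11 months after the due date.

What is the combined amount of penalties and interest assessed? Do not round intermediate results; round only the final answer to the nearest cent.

Penalty: 11 × 1.5% × €7,243,480.00 = €1,195,174.20 (below the 17.5% cap of €1,267,609.00)
Interest (4.8%/yr ÷ 12 = 0.4%/month): €7,243,480.00 × ((1 + 0.004)^11 − 1) = €325,164.4889…
Penalties + interest = €1,195,174.2000 + €325,164.4889… = €1,520,338.69

€1,520,338.69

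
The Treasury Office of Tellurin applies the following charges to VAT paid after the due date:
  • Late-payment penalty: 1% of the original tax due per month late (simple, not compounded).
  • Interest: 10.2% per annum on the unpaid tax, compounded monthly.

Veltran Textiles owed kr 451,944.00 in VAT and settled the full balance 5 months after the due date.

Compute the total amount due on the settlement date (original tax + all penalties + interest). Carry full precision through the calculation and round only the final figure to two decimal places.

kr 494,078.14

Late-payment penalty: 5 × 1% × kr 451,944.00 = kr 22,597.20
Interest (10.2%/yr ÷ 12 = 0.85%/month): kr 451,944.00 × ((1 + 0.0085)^5 − 1) = kr 19,536.9369…
Total = kr 451,944.00 + kr 22,597.2000 + kr 19,536.9369… = kr 494,078.14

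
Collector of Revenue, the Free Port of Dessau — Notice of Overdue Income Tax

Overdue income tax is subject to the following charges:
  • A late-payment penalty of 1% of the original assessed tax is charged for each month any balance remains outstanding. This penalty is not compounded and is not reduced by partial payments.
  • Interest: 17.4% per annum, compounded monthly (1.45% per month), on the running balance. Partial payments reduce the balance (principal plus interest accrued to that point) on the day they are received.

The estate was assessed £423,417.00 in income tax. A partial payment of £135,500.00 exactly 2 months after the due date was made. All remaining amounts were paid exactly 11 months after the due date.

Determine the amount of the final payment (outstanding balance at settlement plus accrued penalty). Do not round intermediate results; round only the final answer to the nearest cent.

£388,399.65

Balance at month 2: £423,417.0000 × (1 + 0.0145)^2 = £435,785.1164…
After £135,500.00 payment: £435,785.1164… − £135,500.00 = £300,285.1164…
Balance at month 11: £300,285.1164… × (1 + 0.0145)^9 = £341,823.7776…
Penalty: 11 × 1% × £423,417.00 = £46,575.87
Final settlement = outstanding balance + penalty = £341,823.7776… + £46,575.87 = £388,399.65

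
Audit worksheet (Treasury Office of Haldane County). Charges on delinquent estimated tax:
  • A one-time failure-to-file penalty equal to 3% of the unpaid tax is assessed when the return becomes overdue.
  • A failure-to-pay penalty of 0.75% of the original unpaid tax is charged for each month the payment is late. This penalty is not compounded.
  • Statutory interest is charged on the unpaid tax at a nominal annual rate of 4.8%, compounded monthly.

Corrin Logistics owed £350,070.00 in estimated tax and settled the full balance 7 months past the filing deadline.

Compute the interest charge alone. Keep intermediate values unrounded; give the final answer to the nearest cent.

Interest (4.8%/yr ÷ 12 = 0.4%/month): £350,070.00 × ((1 + 0.004)^7 − 1) = £9,920.3708…

£9,920.37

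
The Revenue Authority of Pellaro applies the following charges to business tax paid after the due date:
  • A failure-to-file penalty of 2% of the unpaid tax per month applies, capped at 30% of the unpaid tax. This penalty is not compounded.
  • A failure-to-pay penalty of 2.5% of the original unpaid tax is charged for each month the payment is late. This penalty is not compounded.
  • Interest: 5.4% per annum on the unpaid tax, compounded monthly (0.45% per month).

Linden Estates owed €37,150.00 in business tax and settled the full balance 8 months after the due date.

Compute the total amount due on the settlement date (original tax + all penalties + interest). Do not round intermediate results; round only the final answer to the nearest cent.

€51,882.65

Failure-to-file: 8 × 2% × €37,150.00 = €5,944.00 (under the 30% cap)
Failure-to-pay penalty = 2.5% × €37,150.00 × 8 mo = €7,430.00
Interest: €37,150.00 × ((1 + 0.0045)^8 − 1) = €37,150.00 × 0.0365721… = €1,358.6547…
Total = €37,150.00 + €13,374.0000 + €1,358.6547… = €51,882.65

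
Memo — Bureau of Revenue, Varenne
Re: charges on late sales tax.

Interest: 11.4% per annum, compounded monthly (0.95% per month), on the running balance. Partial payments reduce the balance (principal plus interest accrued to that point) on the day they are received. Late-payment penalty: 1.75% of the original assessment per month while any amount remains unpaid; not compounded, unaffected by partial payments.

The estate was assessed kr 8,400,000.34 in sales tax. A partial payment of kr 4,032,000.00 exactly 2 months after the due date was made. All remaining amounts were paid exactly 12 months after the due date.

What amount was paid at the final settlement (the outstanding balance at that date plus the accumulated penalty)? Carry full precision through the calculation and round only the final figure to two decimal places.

Balance at month 2: kr 8,400,000.3400 × (1 + 0.0095)^2 = kr 8,560,358.4465…
After kr 4,032,000.00 payment: kr 8,560,358.4465… − kr 4,032,000.00 = kr 4,528,358.4465…
Balance at month 12: kr 4,528,358.4465… × (1 + 0.0095)^10 = kr 4,977,417.0294…
Penalty: 12 × 1.75% × kr 8,400,000.34 = kr 1,764,000.07…
Final settlement = outstanding balance + penalty = kr 4,977,417.0294… + kr 1,764,000.07… = kr 6,741,417.10

kr 6,741,417.10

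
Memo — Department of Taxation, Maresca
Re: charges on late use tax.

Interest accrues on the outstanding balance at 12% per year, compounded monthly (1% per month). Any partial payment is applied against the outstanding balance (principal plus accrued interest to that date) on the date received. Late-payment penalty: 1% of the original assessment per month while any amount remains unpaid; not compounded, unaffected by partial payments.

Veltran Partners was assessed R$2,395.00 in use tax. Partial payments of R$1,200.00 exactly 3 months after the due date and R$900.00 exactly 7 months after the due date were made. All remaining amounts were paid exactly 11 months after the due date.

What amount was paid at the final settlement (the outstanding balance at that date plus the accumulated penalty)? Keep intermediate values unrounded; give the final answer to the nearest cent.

Balance at month 3: R$2,395.0000 × (1 + 0.01)^3 = R$2,467.5709…
After R$1,200.00 payment: R$2,467.5709… − R$1,200.00 = R$1,267.5709…
Balance at month 7: R$1,267.5709… × (1 + 0.01)^4 = R$1,319.0394…
After R$900.00 payment: R$1,319.0394… − R$900.00 = R$419.0394…
Balance at month 11: R$419.0394… × (1 + 0.01)^4 = R$436.0540…
Penalty: 11 × 1% × R$2,395.00 = R$263.45
Final settlement = outstanding balance + penalty = R$436.0540… + R$263.45 = R$699.50

R$699.50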